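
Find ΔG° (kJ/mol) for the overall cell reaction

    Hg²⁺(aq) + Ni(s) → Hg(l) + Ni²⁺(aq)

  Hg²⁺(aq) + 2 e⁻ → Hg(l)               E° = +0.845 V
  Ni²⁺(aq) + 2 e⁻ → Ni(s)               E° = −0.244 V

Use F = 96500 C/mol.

−210 kJ/mol

In the reaction as written Hg²⁺(aq) is reduced, so the Hg²⁺/Hg couple is the cathode and Ni²⁺/Ni is the anode.
E°cell = +0.845 − (−0.244) = +1.089 V; balancing electrons gives n = 2.
ΔG° = −nFE°cell = −(2)(96500)(+1.089) J/mol = −210 kJ/mol.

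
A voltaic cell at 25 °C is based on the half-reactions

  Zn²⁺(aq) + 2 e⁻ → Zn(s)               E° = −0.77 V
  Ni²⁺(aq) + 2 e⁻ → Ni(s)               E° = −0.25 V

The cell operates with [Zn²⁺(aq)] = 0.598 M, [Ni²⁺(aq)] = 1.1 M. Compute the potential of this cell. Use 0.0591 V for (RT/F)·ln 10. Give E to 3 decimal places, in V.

The Ni²⁺/Ni couple has the more positive E°, so it is the cathode; Zn²⁺/Zn is the anode.
E°cell = −0.25 − (−0.77) = +0.52 V, with n = 2 electrons transferred.
For the overall reaction Ni²⁺(aq) + Zn(s) → Ni(s) + Zn²⁺(aq), Q = [Zn²⁺(aq)] / [Ni²⁺(aq)] = 0.544, giving log Q = −0.265.
E = E° − (0.0591/n)·log Q = +0.52 − (0.0591/2)(−0.265) = +0.528 V.

+0.528 V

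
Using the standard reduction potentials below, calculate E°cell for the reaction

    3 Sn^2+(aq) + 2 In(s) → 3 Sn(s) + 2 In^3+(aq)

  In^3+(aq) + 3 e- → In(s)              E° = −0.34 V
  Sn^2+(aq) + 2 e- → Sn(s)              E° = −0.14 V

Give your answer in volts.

In the reaction as written, Sn^2+(aq) is reduced (cathode) and In^3+(aq) is produced by oxidation at the anode.
E°cell = E°(cathode) − E°(anode) = −0.14 − (−0.34) = +0.20 V.

+0.20 V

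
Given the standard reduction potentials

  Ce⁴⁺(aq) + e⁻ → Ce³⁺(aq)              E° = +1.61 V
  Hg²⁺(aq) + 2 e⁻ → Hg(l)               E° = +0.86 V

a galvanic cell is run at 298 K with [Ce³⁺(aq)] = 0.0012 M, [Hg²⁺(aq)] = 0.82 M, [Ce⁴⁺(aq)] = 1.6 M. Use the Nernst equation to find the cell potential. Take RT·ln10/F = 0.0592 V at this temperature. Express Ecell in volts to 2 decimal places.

Since E°(Ce⁴⁺/Ce³⁺) > E°(Hg²⁺/Hg), Ce⁴⁺/Ce³⁺ serves as the cathode.
The standard potential is +1.61 − (+0.86) = +0.75 V and the balanced reaction transfers n = 2 electrons.
The balanced reaction is 2 Ce⁴⁺(aq) + Hg(l) → 2 Ce³⁺(aq) + Hg²⁺(aq), so Q = ([Ce³⁺(aq)]^2·[Hg²⁺(aq)]) / [Ce⁴⁺(aq)]^2 = 4.61×10^−7 and log Q = −6.336.
E = E° − (0.0592/n)·log Q = +0.75 − (0.0592/2)(−6.336) = +0.94 V.

+0.94 V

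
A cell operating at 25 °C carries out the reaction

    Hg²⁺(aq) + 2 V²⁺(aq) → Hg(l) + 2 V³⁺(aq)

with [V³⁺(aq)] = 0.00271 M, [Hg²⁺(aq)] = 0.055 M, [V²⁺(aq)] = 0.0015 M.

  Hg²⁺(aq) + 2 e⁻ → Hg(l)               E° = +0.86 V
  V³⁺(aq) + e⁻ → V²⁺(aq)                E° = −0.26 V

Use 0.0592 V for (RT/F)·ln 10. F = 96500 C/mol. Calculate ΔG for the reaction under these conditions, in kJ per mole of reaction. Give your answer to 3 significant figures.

With Hg²⁺/Hg reduced at the cathode, E°cell = +0.86 − (−0.26) = +1.12 V and n = 2.
The reaction quotient is [V³⁺(aq)]^2 / ([Hg²⁺(aq)]·[V²⁺(aq)]^2) = 59.3; by Nernst, E = +1.12 − (0.0592/2)(1.773) = +1.0675 V.
Then ΔG = −nFE = −2 × 96500 × +1.0675 J/mol = −206 kJ/mol.

−206 kJ/mol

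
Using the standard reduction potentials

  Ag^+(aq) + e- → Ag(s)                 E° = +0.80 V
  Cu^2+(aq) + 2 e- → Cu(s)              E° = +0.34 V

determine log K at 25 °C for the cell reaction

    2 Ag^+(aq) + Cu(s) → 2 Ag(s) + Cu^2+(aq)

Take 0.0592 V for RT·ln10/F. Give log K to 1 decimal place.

The Ag⁺/Ag couple is reduced (cathode); E°cell = +0.80 − (+0.34) = +0.46 V with n = 2.
At equilibrium E = 0, so log K = nE°cell / 0.0592 = (2)(+0.46) / 0.0592 = 15.5.

log K = 15.5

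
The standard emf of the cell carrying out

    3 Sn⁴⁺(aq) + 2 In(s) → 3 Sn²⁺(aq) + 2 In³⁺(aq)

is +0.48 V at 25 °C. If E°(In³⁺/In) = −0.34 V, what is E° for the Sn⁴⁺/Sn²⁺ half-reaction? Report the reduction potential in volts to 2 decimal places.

In the reaction as written the Sn⁴⁺/Sn²⁺ couple is reduced (cathode) and In³⁺/In is oxidized (anode), so E°cell = E°(Sn⁴⁺/Sn²⁺) − E°(In³⁺/In).
E°(Sn⁴⁺/Sn²⁺) = E°cell + E°(anode) = +0.48 + (−0.34) = +0.14 V.

+0.14 V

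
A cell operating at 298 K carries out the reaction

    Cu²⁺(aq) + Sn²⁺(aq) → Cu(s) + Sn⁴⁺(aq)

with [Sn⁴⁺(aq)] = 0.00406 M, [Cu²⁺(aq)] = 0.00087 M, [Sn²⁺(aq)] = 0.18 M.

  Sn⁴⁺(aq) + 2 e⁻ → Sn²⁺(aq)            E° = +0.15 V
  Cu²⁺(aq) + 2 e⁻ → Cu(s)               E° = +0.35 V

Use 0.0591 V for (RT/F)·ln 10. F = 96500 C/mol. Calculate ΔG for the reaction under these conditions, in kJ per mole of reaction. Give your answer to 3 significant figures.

−30.5 kJ/mol

The standard cell potential is +0.35 − (+0.15) = +0.20 V, with n = 2 electrons in the balanced equation.
The reaction quotient is [Sn⁴⁺(aq)] / ([Cu²⁺(aq)]·[Sn²⁺(aq)]) = 25.9; by Nernst, E = +0.20 − (0.0591/2)(1.414) = +0.1582 V.
ΔG = −nFE = −(2)(96500)(+0.1582) J/mol = −30.5 kJ/mol.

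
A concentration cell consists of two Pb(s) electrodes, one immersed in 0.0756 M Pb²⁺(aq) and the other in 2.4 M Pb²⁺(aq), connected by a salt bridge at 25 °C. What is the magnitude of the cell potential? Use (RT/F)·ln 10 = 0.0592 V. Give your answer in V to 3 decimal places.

For a concentration cell E°cell = 0, since both electrodes use the same couple.
The compartment with the higher Pb²⁺(aq) concentration (2.4 M) acts as the cathode; ions are reduced there and produced at the dilute (0.0756 M) anode.
With n = 2, Ecell = −(0.0592/2)·log([dilute]/[conc]) = −(0.0592/2)·log(0.0756/2.4) = +0.044 V.

0.044 V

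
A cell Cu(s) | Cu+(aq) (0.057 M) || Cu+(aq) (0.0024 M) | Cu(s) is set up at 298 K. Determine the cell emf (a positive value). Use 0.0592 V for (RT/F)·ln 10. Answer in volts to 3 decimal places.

0.081 V

For a concentration cell E°cell = 0, since both electrodes use the same couple.
The compartment with the higher Cu+(aq) concentration (0.057 M) acts as the cathode; ions are reduced there and produced at the dilute (0.0024 M) anode.
With n = 1, Ecell = −(0.0592/1)·log([dilute]/[conc]) = −(0.0592/1)·log(0.0024/0.057) = +0.081 V.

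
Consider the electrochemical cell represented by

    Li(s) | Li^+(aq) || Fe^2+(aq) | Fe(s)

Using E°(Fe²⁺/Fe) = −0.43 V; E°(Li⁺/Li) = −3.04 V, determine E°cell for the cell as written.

By convention the left-hand electrode in cell notation is the anode (oxidation) and the right-hand electrode is the cathode (reduction).
E°cell = E°(right) − E°(left) = −0.43 − (−3.04) = +2.61 V.

+2.61 V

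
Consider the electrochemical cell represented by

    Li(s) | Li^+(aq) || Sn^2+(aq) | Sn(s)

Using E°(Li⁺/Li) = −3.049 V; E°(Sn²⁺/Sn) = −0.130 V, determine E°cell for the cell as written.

By convention the left-hand electrode in cell notation is the anode (oxidation) and the right-hand electrode is the cathode (reduction).
E°cell = E°(right) − E°(left) = −0.130 − (−3.049) = +2.919 V.

+2.919 V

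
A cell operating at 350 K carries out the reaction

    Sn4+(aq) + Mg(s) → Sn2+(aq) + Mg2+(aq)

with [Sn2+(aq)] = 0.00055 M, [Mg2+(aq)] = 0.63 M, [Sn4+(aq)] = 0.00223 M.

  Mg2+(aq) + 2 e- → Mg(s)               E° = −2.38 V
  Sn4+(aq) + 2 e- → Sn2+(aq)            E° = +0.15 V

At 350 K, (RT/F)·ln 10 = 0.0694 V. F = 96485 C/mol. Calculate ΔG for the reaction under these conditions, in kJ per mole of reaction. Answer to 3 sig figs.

With Sn⁴⁺/Sn²⁺ reduced at the cathode, E°cell = +0.15 − (−2.38) = +2.53 V and n = 2.
Here Q = ([Sn2+(aq)]·[Mg2+(aq)]) / [Sn4+(aq)] = 0.155 (log Q = −0.809), giving E = +2.53 − (0.0694/2)·(−0.809) = +2.5581 V.
Then ΔG = −nFE = −2 × 96485 × +2.5581 J/mol = −494 kJ/mol.

−494 kJ/mol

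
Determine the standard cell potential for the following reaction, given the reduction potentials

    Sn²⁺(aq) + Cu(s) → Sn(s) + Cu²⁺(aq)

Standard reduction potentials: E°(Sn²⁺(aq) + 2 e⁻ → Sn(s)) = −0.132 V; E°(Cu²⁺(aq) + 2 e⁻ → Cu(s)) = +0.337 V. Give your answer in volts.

Sn²⁺(aq) gains electrons, so the Sn²⁺/Sn couple is the cathode; the Cu²⁺/Cu couple is the anode.
E°cell = E°(cathode) − E°(anode) = −0.132 − (+0.337) = −0.469 V.

−0.469 V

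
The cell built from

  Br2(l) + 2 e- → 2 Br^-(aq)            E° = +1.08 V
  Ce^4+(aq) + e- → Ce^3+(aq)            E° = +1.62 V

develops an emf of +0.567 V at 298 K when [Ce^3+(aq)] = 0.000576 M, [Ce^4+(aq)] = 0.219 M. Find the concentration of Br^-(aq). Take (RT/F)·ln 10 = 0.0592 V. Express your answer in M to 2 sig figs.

0.0075 M

With Ce⁴⁺/Ce³⁺ at the cathode and Br₂/Br⁻ at the anode, E°cell = +1.62 − (+1.08) = +0.54 V (n = 2).
Since E = E° − (0.0592/n)·log Q, log Q = n(E° − E)/0.0592 = −0.912.
For 2 Ce^4+(aq) + 2 Br^-(aq) → 2 Ce^3+(aq) + Br2(l), the reaction quotient is Q = [Ce^3+(aq)]^2 / ([Ce^4+(aq)]^2·[Br^-(aq)]^2).
Isolating [Br^-(aq)] in Q = 10^{−0.912} yields log [Br^-(aq)] = −2.124, i.e. 0.0075 M.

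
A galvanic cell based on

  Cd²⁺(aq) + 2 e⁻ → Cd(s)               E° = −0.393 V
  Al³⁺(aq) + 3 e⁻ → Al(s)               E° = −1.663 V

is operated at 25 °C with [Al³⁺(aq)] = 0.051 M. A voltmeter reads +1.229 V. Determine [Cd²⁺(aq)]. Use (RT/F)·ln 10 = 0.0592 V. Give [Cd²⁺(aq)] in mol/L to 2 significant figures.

0.0057 M

With Cd²⁺/Cd at the cathode and Al³⁺/Al at the anode, E°cell = −0.393 − (−1.663) = +1.270 V (n = 6).
Rearranging E = E° − (0.0592/n)·log Q gives log Q = 6(+1.270 − (+1.229))/0.0592 = 4.155.
The balanced reaction is 3 Cd²⁺(aq) + 2 Al(s) → 3 Cd(s) + 2 Al³⁺(aq), so Q = [Al³⁺(aq)]^2 / [Cd²⁺(aq)]^3.
Substituting the known concentrations and solving, log [Cd²⁺(aq)] = −2.247 and [Cd²⁺(aq)] = 0.0057 M.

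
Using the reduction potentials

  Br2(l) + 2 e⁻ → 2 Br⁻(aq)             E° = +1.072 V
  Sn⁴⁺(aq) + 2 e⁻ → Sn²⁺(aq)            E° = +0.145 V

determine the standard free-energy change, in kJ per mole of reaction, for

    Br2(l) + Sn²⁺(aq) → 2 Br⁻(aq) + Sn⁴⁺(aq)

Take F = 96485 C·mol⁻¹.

−179 kJ/mol

In the reaction as written Br2(l) is reduced, so the Br₂/Br⁻ couple is the cathode and Sn⁴⁺/Sn²⁺ is the anode.
E°cell = +1.072 − (+0.145) = +0.927 V; balancing electrons gives n = 2.
ΔG° = −nFE°cell = −(2)(96485)(+0.927) J/mol = −179 kJ/mol.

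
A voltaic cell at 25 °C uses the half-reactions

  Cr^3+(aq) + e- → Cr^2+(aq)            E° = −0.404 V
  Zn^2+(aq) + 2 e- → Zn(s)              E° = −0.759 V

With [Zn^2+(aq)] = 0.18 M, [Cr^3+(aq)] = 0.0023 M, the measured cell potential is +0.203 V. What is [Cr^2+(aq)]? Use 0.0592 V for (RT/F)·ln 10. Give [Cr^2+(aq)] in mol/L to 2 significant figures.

With Cr³⁺/Cr²⁺ at the cathode and Zn²⁺/Zn at the anode, E°cell = −0.404 − (−0.759) = +0.355 V (n = 2).
From the Nernst equation, log Q = n(E° − E)/0.0592 = 2·(+0.355 − (+0.203))/0.0592 = 5.135.
The balanced reaction is 2 Cr^3+(aq) + Zn(s) → 2 Cr^2+(aq) + Zn^2+(aq), so Q = ([Cr^2+(aq)]^2·[Zn^2+(aq)]) / [Cr^3+(aq)]^2.
Solving for the unknown gives log [Cr^2+(aq)] = 0.302, so [Cr^2+(aq)] ≈ 2.0 M.

2.0 M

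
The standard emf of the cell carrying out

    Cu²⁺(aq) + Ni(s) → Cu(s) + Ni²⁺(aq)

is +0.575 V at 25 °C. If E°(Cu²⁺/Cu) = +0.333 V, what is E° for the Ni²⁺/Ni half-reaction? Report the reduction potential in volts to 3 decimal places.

−0.242 V

In the reaction as written the Cu²⁺/Cu couple is reduced (cathode) and Ni²⁺/Ni is oxidized (anode), so E°cell = E°(Cu²⁺/Cu) − E°(Ni²⁺/Ni).
E°(Ni²⁺/Ni) = E°(cathode) − E°cell = +0.333 − (+0.575) = −0.242 V.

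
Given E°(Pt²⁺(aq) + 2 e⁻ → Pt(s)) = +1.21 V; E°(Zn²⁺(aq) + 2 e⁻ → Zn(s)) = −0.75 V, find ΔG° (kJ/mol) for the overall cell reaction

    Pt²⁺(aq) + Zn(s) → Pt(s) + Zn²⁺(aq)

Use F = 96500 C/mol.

−378 kJ/mol

In the reaction as written Pt²⁺(aq) is reduced, so the Pt²⁺/Pt couple is the cathode and Zn²⁺/Zn is the anode.
E°cell = +1.21 − (−0.75) = +1.96 V; balancing electrons gives n = 2.
ΔG° = −nFE°cell = −(2)(96500)(+1.96) J/mol = −378 kJ/mol.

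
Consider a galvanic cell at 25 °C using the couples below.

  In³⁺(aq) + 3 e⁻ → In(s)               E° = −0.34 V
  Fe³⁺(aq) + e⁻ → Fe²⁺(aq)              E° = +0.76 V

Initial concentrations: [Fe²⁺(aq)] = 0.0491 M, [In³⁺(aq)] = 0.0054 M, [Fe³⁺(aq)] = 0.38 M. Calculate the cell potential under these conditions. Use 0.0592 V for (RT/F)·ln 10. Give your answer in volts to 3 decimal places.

+1.197 V

Fe³⁺/Fe²⁺ is reduced (cathode, E° = +0.76 V) and In³⁺/In is oxidized (anode).
E°cell = +0.76 − (−0.34) = +1.10 V, with n = 3 electrons transferred.
Balancing gives 3 Fe³⁺(aq) + In(s) → 3 Fe²⁺(aq) + In³⁺(aq); hence Q = ([Fe²⁺(aq)]^3·[In³⁺(aq)]) / [Fe³⁺(aq)]^3 = 1.16×10^−5 (log Q = −4.934).
E = E° − (0.0592/n)·log Q = +1.10 − (0.0592/3)(−4.934) = +1.197 V.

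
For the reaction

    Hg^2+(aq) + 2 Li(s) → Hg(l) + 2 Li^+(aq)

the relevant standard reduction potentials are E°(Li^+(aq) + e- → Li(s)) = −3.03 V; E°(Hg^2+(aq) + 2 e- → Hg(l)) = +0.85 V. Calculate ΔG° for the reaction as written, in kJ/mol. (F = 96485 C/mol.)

In the reaction as written Hg^2+(aq) is reduced, so the Hg²⁺/Hg couple is the cathode and Li⁺/Li is the anode.
E°cell = +0.85 − (−3.03) = +3.88 V; balancing electrons gives n = 2.
ΔG° = −nFE°cell = −(2)(96485)(+3.88) J/mol = −749 kJ/mol.

−749 kJ/mol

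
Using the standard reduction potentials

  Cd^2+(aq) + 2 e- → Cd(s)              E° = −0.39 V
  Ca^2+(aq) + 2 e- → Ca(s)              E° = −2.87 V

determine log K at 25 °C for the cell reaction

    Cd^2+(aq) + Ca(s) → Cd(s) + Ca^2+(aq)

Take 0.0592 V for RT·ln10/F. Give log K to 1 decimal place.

log K = 83.8

The Cd²⁺/Cd couple is reduced (cathode); E°cell = −0.39 − (−2.87) = +2.48 V with n = 2.
At equilibrium E = 0, so log K = nE°cell / 0.0592 = (2)(+2.48) / 0.0592 = 83.8.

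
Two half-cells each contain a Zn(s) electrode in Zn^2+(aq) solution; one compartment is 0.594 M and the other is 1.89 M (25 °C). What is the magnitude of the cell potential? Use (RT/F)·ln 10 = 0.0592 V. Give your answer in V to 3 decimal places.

0.015 V

For a concentration cell E°cell = 0, since both electrodes use the same couple.
The compartment with the higher Zn^2+(aq) concentration (1.89 M) acts as the cathode; ions are reduced there and produced at the dilute (0.594 M) anode.
With n = 2, Ecell = −(0.0592/2)·log([dilute]/[conc]) = −(0.0592/2)·log(0.594/1.89) = +0.015 V.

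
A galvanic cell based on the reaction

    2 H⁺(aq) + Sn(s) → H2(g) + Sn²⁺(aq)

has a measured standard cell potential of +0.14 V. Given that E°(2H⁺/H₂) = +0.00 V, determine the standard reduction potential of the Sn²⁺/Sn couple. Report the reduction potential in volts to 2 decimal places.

−0.14 V

In the reaction as written the 2H⁺/H₂ couple is reduced (cathode) and Sn²⁺/Sn is oxidized (anode), so E°cell = E°(2H⁺/H₂) − E°(Sn²⁺/Sn).
E°(Sn²⁺/Sn) = E°(cathode) − E°cell = +0.00 − (+0.14) = −0.14 V.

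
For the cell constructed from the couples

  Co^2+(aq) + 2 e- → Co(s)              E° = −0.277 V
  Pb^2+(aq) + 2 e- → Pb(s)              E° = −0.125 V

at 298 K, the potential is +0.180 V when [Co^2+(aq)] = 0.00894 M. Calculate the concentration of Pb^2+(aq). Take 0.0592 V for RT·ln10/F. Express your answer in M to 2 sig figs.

0.079 M

Pb²⁺/Pb is the cathode (higher E°); E°cell = −0.125 − (−0.277) = +0.152 V with n = 2.
Since E = E° − (0.0592/n)·log Q, log Q = n(E° − E)/0.0592 = −0.946.
The balanced reaction is Pb^2+(aq) + Co(s) → Pb(s) + Co^2+(aq), so Q = [Co^2+(aq)] / [Pb^2+(aq)].
Substituting the known concentrations and solving, log [Pb^2+(aq)] = −1.103 and [Pb^2+(aq)] = 0.079 M.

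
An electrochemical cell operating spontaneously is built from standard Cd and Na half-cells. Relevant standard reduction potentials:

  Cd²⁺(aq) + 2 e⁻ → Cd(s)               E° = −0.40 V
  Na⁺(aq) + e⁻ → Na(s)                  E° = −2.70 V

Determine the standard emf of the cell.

+2.30 V

Of the two couples in this cell, the one with the more positive reduction potential is reduced at the cathode: here that is Cd²⁺/Cd (−0.40 V); Na⁺/Na (−2.70 V) is the anode.
E°cell = E°(cathode) − E°(anode) = −0.40 − (−2.70) = +2.30 V.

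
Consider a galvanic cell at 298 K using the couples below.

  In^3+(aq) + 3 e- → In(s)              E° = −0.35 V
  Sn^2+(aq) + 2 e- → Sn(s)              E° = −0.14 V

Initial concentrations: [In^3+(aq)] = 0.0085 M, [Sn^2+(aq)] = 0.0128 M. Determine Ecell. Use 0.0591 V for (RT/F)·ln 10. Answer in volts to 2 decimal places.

The Sn²⁺/Sn couple has the more positive E°, so it is the cathode; In³⁺/In is the anode.
The standard potential is −0.14 − (−0.35) = +0.21 V and the balanced reaction transfers n = 6 electrons.
Balancing gives 3 Sn^2+(aq) + 2 In(s) → 3 Sn(s) + 2 In^3+(aq); hence Q = [In^3+(aq)]^2 / [Sn^2+(aq)]^3 = 34.5 (log Q = 1.537).
E = E° − (0.0591/n)·log Q = +0.21 − (0.0591/6)(1.537) = +0.19 V.

+0.19 V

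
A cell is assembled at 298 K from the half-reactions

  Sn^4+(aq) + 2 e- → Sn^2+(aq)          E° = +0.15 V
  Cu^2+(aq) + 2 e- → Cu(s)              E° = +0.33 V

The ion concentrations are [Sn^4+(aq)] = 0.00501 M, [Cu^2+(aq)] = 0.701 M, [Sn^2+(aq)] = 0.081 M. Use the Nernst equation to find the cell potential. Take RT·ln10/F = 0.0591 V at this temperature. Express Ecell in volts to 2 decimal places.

Cu²⁺/Cu is reduced (cathode, E° = +0.33 V) and Sn⁴⁺/Sn²⁺ is oxidized (anode).
E°cell = E°cat − E°an = +0.33 − (+0.15) = +0.18 V; n = 2.
Balancing gives Cu^2+(aq) + Sn^2+(aq) → Cu(s) + Sn^4+(aq); hence Q = [Sn^4+(aq)] / ([Cu^2+(aq)]·[Sn^2+(aq)]) = 0.0882 (log Q = −1.054).
E = E° − (0.0591/n)·log Q = +0.18 − (0.0591/2)(−1.054) = +0.21 V.

+0.21 V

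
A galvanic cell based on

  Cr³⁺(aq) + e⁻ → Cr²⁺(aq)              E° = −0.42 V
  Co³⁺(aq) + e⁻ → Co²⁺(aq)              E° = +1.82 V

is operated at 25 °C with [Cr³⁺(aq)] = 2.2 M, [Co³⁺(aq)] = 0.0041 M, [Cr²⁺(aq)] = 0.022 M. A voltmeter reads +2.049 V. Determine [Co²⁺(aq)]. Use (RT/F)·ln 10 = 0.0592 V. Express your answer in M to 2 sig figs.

The Co³⁺/Co²⁺ couple has the larger reduction potential, so it is the cathode: E°cell = +1.82 − (−0.42) = +2.24 V and n = 1.
From the Nernst equation, log Q = n(E° − E)/0.0592 = 1·(+2.24 − (+2.049))/0.0592 = 3.226.
The balanced reaction is Co³⁺(aq) + Cr²⁺(aq) → Co²⁺(aq) + Cr³⁺(aq), so Q = ([Co²⁺(aq)]·[Cr³⁺(aq)]) / ([Co³⁺(aq)]·[Cr²⁺(aq)]).
Substituting the known concentrations and solving, log [Co²⁺(aq)] = −1.161 and [Co²⁺(aq)] = 0.069 M.

0.069 M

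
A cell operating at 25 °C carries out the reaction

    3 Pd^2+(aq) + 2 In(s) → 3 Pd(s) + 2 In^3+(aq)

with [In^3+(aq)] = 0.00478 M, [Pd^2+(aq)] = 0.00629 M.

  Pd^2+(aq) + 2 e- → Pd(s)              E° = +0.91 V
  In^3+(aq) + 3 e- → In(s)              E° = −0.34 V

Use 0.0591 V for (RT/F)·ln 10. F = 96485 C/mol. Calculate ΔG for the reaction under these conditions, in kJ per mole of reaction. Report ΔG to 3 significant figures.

With Pd²⁺/Pd reduced at the cathode, E°cell = +0.91 − (−0.34) = +1.25 V and n = 6.
The reaction quotient is [In^3+(aq)]^2 / [Pd^2+(aq)]^3 = 91.8; by Nernst, E = +1.25 − (0.0591/6)(1.963) = +1.2307 V.
Finally ΔG = −nFE = −(6)(96485 C/mol)(+1.2307 V) = −712 kJ/mol.

−712 kJ/mol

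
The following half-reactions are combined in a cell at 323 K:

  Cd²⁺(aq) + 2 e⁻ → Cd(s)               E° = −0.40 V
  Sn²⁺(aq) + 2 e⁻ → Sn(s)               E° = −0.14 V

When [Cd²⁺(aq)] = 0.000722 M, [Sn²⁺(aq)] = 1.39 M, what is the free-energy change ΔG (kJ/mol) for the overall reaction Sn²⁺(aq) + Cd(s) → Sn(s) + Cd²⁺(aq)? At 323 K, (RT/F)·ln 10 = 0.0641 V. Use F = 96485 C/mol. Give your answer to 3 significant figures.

With Sn²⁺/Sn reduced at the cathode, E°cell = −0.14 − (−0.40) = +0.26 V and n = 2.
Q = [Cd²⁺(aq)] / [Sn²⁺(aq)] = 0.000519, so log Q = −3.284 and E = +0.26 − (0.0641/2)(−3.284) = +0.3653 V.
Finally ΔG = −nFE = −(2)(96485 C/mol)(+0.3653 V) = −70.5 kJ/mol.

−70.5 kJ/mol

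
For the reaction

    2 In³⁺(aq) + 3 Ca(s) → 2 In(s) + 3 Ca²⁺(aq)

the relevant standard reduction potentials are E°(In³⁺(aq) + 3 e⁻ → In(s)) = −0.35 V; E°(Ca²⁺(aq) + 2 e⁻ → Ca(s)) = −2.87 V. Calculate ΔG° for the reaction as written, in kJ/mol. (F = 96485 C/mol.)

−1459 kJ/mol

In the reaction as written In³⁺(aq) is reduced, so the In³⁺/In couple is the cathode and Ca²⁺/Ca is the anode.
E°cell = −0.35 − (−2.87) = +2.52 V; balancing electrons gives n = 6.
ΔG° = −nFE°cell = −(6)(96485)(+2.52) J/mol = −1459 kJ/mol.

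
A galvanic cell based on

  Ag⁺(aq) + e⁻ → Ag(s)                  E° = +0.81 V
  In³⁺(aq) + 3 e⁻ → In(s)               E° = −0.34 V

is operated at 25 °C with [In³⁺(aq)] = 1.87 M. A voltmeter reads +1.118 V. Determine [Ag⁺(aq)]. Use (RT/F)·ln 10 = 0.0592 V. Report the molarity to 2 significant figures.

With Ag⁺/Ag at the cathode and In³⁺/In at the anode, E°cell = +0.81 − (−0.34) = +1.15 V (n = 3).
From the Nernst equation, log Q = n(E° − E)/0.0592 = 3·(+1.15 − (+1.118))/0.0592 = 1.622.
For 3 Ag⁺(aq) + In(s) → 3 Ag(s) + In³⁺(aq), the reaction quotient is Q = [In³⁺(aq)] / [Ag⁺(aq)]^3.
Solving for the unknown gives log [Ag⁺(aq)] = −0.450, so [Ag⁺(aq)] ≈ 0.35 M.

0.35 M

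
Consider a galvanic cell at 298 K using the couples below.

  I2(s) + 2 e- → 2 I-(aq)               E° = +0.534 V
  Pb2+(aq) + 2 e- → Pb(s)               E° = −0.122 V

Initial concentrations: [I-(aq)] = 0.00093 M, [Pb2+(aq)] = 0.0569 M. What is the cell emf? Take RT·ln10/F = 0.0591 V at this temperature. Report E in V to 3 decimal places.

Since E°(I₂/I⁻) > E°(Pb²⁺/Pb), I₂/I⁻ serves as the cathode.
E°cell = E°cat − E°an = +0.534 − (−0.122) = +0.656 V; n = 2.
For the overall reaction I2(s) + Pb(s) → 2 I-(aq) + Pb2+(aq), Q = [I-(aq)]^2·[Pb2+(aq)] = 4.92×10^−8, giving log Q = −7.308.
E = E° − (0.0591/n)·log Q = +0.656 − (0.0591/2)(−7.308) = +0.872 V.

+0.872 V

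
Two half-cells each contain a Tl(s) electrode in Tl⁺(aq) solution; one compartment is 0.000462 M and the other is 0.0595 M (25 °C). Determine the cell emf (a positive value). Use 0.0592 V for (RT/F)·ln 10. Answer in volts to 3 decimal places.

For a concentration cell E°cell = 0, since both electrodes use the same couple.
The compartment with the higher Tl⁺(aq) concentration (0.0595 M) acts as the cathode; ions are reduced there and produced at the dilute (0.000462 M) anode.
With n = 1, Ecell = −(0.0592/1)·log([dilute]/[conc]) = −(0.0592/1)·log(0.000462/0.0595) = +0.125 V.

0.125 V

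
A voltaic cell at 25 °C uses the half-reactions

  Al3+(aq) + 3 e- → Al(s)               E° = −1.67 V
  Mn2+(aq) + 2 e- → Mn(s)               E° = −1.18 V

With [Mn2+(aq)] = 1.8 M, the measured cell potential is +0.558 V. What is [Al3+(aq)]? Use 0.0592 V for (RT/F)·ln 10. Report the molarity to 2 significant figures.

The Mn²⁺/Mn couple has the larger reduction potential, so it is the cathode: E°cell = −1.18 − (−1.67) = +0.49 V and n = 6.
Since E = E° − (0.0592/n)·log Q, log Q = n(E° − E)/0.0592 = −6.892.
For 3 Mn2+(aq) + 2 Al(s) → 3 Mn(s) + 2 Al3+(aq), the reaction quotient is Q = [Al3+(aq)]^2 / [Mn2+(aq)]^3.
Solving for the unknown gives log [Al3+(aq)] = −3.063, so [Al3+(aq)] ≈ 0.00086 M.

0.00086 M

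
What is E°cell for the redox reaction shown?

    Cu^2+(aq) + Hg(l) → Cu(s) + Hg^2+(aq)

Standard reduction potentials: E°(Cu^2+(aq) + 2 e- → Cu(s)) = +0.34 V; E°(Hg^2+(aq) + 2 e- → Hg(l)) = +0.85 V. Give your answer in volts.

Cu^2+(aq) gains electrons, so the Cu²⁺/Cu couple is the cathode; the Hg²⁺/Hg couple is the anode.
E°cell = E°(cathode) − E°(anode) = +0.34 − (+0.85) = −0.51 V.
The negative E°cell means the reaction is non-spontaneous in the direction written.

−0.51 V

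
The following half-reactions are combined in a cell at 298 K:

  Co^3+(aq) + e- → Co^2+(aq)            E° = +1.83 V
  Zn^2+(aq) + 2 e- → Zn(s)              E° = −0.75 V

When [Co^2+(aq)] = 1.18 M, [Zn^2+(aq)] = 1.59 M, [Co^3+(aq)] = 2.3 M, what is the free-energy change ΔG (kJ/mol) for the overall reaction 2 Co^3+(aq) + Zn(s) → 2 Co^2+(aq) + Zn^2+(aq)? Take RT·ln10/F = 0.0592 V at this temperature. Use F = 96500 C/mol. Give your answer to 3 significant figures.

−500 kJ/mol

With Co³⁺/Co²⁺ reduced at the cathode, E°cell = +1.83 − (−0.75) = +2.58 V and n = 2.
Q = ([Co^2+(aq)]^2·[Zn^2+(aq)]) / [Co^3+(aq)]^2 = 0.419, so log Q = −0.378 and E = +2.58 − (0.0592/2)(−0.378) = +2.5912 V.
Finally ΔG = −nFE = −(2)(96500 C/mol)(+2.5912 V) = −500 kJ/mol.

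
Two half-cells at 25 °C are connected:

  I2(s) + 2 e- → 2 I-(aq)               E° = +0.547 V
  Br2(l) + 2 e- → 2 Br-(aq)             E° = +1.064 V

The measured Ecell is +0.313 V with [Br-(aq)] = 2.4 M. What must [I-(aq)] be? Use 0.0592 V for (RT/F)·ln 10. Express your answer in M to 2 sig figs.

The Br₂/Br⁻ couple has the larger reduction potential, so it is the cathode: E°cell = +1.064 − (+0.547) = +0.517 V and n = 2.
Since E = E° − (0.0592/n)·log Q, log Q = n(E° − E)/0.0592 = 6.892.
Balancing electrons gives Br2(l) + 2 I-(aq) → 2 Br-(aq) + I2(s); thus Q = [Br-(aq)]^2 / [I-(aq)]^2.
Solving for the unknown gives log [I-(aq)] = −3.066, so [I-(aq)] ≈ 0.00086 M.

0.00086 M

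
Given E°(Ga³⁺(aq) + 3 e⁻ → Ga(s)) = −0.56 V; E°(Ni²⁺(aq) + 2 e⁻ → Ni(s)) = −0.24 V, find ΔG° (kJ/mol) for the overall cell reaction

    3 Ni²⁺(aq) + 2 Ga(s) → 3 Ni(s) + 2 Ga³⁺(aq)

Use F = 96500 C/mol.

In the reaction as written Ni²⁺(aq) is reduced, so the Ni²⁺/Ni couple is the cathode and Ga³⁺/Ga is the anode.
E°cell = −0.24 − (−0.56) = +0.32 V; balancing electrons gives n = 6.
ΔG° = −nFE°cell = −(6)(96500)(+0.32) J/mol = −185 kJ/mol.

−185 kJ/mol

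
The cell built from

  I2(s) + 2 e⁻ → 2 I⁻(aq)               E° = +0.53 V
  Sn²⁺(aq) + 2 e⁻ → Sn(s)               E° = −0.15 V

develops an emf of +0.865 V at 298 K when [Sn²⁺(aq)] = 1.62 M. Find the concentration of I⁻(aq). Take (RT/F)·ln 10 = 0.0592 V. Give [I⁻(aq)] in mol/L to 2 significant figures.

The I₂/I⁻ couple has the larger reduction potential, so it is the cathode: E°cell = +0.53 − (−0.15) = +0.68 V and n = 2.
Rearranging E = E° − (0.0592/n)·log Q gives log Q = 2(+0.68 − (+0.865))/0.0592 = −6.250.
Balancing electrons gives I2(s) + Sn(s) → 2 I⁻(aq) + Sn²⁺(aq); thus Q = [I⁻(aq)]^2·[Sn²⁺(aq)].
Solving for the unknown gives log [I⁻(aq)] = −3.230, so [I⁻(aq)] ≈ 0.00059 M.

0.00059 M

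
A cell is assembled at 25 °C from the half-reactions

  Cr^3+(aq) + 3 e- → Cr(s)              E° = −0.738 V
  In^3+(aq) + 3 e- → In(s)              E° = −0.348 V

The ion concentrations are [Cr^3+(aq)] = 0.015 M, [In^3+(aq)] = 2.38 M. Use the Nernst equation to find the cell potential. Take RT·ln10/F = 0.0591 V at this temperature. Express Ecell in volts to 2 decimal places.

+0.43 V

Since E°(In³⁺/In) > E°(Cr³⁺/Cr), In³⁺/In serves as the cathode.
The standard potential is −0.348 − (−0.738) = +0.390 V and the balanced reaction transfers n = 3 electrons.
The balanced reaction is In^3+(aq) + Cr(s) → In(s) + Cr^3+(aq), so Q = [Cr^3+(aq)] / [In^3+(aq)] = 0.0063 and log Q = −2.200.
E = E° − (0.0591/n)·log Q = +0.390 − (0.0591/3)(−2.200) = +0.43 V.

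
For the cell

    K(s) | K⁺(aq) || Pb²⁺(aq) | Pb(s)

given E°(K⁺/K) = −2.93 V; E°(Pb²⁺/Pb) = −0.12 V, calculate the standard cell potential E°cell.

By convention the left-hand electrode in cell notation is the anode (oxidation) and the right-hand electrode is the cathode (reduction).
E°cell = E°(right) − E°(left) = −0.12 − (−2.93) = +2.81 V.

+2.81 V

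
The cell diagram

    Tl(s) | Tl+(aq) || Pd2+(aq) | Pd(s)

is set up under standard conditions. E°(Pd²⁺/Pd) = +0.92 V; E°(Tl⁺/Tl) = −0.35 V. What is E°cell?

+1.27 V

By convention the left-hand electrode in cell notation is the anode (oxidation) and the right-hand electrode is the cathode (reduction).
E°cell = E°(right) − E°(left) = +0.92 − (−0.35) = +1.27 V.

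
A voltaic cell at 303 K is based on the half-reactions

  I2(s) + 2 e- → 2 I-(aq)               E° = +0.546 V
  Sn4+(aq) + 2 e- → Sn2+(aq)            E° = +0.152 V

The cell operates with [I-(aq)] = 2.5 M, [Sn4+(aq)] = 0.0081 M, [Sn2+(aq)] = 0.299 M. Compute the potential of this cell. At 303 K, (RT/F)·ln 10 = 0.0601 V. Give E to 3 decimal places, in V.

+0.417 V

The I₂/I⁻ couple has the more positive E°, so it is the cathode; Sn⁴⁺/Sn²⁺ is the anode.
E°cell = +0.546 − (+0.152) = +0.394 V, with n = 2 electrons transferred.
The balanced reaction is I2(s) + Sn2+(aq) → 2 I-(aq) + Sn4+(aq), so Q = ([I-(aq)]^2·[Sn4+(aq)]) / [Sn2+(aq)] = 0.169 and log Q = −0.771.
E = E° − (0.0601/n)·log Q = +0.394 − (0.0601/2)(−0.771) = +0.417 V.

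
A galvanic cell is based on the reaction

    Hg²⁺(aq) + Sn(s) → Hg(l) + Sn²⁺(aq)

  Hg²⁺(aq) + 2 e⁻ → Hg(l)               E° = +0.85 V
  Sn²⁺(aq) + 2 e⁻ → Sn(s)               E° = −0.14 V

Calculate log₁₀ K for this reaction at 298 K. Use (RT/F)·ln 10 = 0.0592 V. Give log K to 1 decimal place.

log K = 33.4

The Hg²⁺/Hg couple is reduced (cathode); E°cell = +0.85 − (−0.14) = +0.99 V with n = 2.
At equilibrium E = 0, so log K = nE°cell / 0.0592 = (2)(+0.99) / 0.0592 = 33.4.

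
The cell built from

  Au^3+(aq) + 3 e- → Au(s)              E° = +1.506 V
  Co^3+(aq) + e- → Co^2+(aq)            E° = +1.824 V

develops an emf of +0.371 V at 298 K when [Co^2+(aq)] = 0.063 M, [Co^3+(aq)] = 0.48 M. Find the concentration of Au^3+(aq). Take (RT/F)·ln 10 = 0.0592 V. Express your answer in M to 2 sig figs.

The Co³⁺/Co²⁺ couple has the larger reduction potential, so it is the cathode: E°cell = +1.824 − (+1.506) = +0.318 V and n = 3.
Rearranging E = E° − (0.0592/n)·log Q gives log Q = 3(+0.318 − (+0.371))/0.0592 = −2.686.
For 3 Co^3+(aq) + Au(s) → 3 Co^2+(aq) + Au^3+(aq), the reaction quotient is Q = ([Co^2+(aq)]^3·[Au^3+(aq)]) / [Co^3+(aq)]^3.
Isolating [Au^3+(aq)] in Q = 10^{−2.686} yields log [Au^3+(aq)] = −0.040, i.e. 0.91 M.

0.91 M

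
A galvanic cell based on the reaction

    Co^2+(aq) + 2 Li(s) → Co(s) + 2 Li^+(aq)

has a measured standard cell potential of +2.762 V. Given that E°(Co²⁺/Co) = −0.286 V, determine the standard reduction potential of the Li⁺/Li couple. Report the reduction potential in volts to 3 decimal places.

−3.048 V

In the reaction as written the Co²⁺/Co couple is reduced (cathode) and Li⁺/Li is oxidized (anode), so E°cell = E°(Co²⁺/Co) − E°(Li⁺/Li).
E°(Li⁺/Li) = E°(cathode) − E°cell = −0.286 − (+2.762) = −3.048 V.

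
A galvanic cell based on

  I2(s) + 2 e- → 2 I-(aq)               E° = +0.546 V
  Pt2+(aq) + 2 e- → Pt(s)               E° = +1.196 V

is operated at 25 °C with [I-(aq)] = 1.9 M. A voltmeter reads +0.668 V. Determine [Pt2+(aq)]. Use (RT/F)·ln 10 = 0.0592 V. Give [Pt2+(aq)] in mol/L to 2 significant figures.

Pt²⁺/Pt is the cathode (higher E°); E°cell = +1.196 − (+0.546) = +0.650 V with n = 2.
Rearranging E = E° − (0.0592/n)·log Q gives log Q = 2(+0.650 − (+0.668))/0.0592 = −0.608.
Balancing electrons gives Pt2+(aq) + 2 I-(aq) → Pt(s) + I2(s); thus Q = 1 / ([Pt2+(aq)]·[I-(aq)]^2).
Solving for the unknown gives log [Pt2+(aq)] = 0.050, so [Pt2+(aq)] ≈ 1.1 M.

1.1 M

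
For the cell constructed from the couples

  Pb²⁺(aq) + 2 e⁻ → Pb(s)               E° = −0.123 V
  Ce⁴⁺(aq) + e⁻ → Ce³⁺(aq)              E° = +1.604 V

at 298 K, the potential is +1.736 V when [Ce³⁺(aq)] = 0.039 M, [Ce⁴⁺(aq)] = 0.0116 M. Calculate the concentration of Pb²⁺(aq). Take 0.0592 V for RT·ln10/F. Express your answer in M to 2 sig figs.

0.044 M

The Ce⁴⁺/Ce³⁺ couple has the larger reduction potential, so it is the cathode: E°cell = +1.604 − (−0.123) = +1.727 V and n = 2.
Since E = E° − (0.0592/n)·log Q, log Q = n(E° − E)/0.0592 = −0.304.
Balancing electrons gives 2 Ce⁴⁺(aq) + Pb(s) → 2 Ce³⁺(aq) + Pb²⁺(aq); thus Q = ([Ce³⁺(aq)]^2·[Pb²⁺(aq)]) / [Ce⁴⁺(aq)]^2.
Solving for the unknown gives log [Pb²⁺(aq)] = −1.357, so [Pb²⁺(aq)] ≈ 0.044 M.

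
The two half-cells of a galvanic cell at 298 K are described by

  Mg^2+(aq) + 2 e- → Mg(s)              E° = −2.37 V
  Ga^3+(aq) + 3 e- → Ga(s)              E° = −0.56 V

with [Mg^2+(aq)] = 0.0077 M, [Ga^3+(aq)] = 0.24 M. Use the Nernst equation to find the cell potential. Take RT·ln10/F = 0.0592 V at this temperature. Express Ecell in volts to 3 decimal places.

The Ga³⁺/Ga couple has the more positive E°, so it is the cathode; Mg²⁺/Mg is the anode.
E°cell = −0.56 − (−2.37) = +1.81 V, with n = 6 electrons transferred.
For the overall reaction 2 Ga^3+(aq) + 3 Mg(s) → 2 Ga(s) + 3 Mg^2+(aq), Q = [Mg^2+(aq)]^3 / [Ga^3+(aq)]^2 = 7.93×10^−6, giving log Q = −5.101.
Applying E = E° − (RT ln10/nF)·log Q gives +1.81 − (0.0592/6)(−5.101) = +1.860 V.

+1.860 V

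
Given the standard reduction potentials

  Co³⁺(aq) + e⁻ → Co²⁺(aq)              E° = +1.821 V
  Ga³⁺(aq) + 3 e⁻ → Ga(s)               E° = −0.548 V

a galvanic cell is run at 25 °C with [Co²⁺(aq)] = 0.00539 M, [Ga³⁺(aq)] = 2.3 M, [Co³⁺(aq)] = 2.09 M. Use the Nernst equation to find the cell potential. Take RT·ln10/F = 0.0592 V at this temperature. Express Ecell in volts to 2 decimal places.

The Co³⁺/Co²⁺ couple has the more positive E°, so it is the cathode; Ga³⁺/Ga is the anode.
E°cell = E°cat − E°an = +1.821 − (−0.548) = +2.369 V; n = 3.
Balancing gives 3 Co³⁺(aq) + Ga(s) → 3 Co²⁺(aq) + Ga³⁺(aq); hence Q = ([Co²⁺(aq)]^3·[Ga³⁺(aq)]) / [Co³⁺(aq)]^3 = 3.95×10^−8 (log Q = −7.404).
By the Nernst equation, E = +2.369 − (0.0592/3)·(−7.404) = +2.52 V.

+2.52 V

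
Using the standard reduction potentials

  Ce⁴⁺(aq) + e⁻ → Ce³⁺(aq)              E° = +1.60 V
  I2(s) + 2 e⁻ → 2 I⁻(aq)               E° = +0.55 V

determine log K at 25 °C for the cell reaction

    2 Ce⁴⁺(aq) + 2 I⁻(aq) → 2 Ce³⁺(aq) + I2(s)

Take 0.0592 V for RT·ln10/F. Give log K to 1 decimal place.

log K = 35.5

The Ce⁴⁺/Ce³⁺ couple is reduced (cathode); E°cell = +1.60 − (+0.55) = +1.05 V with n = 2.
At equilibrium E = 0, so log K = nE°cell / 0.0592 = (2)(+1.05) / 0.0592 = 35.5.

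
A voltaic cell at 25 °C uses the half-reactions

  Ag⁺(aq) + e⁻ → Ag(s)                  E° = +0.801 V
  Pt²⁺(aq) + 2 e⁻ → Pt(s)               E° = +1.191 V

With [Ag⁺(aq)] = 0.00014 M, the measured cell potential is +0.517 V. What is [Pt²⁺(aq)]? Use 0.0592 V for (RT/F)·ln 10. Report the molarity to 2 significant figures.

The Pt²⁺/Pt couple has the larger reduction potential, so it is the cathode: E°cell = +1.191 − (+0.801) = +0.390 V and n = 2.
Since E = E° − (0.0592/n)·log Q, log Q = n(E° − E)/0.0592 = −4.291.
For Pt²⁺(aq) + 2 Ag(s) → Pt(s) + 2 Ag⁺(aq), the reaction quotient is Q = [Ag⁺(aq)]^2 / [Pt²⁺(aq)].
Substituting the known concentrations and solving, log [Pt²⁺(aq)] = −3.417 and [Pt²⁺(aq)] = 0.00038 M.

0.00038 M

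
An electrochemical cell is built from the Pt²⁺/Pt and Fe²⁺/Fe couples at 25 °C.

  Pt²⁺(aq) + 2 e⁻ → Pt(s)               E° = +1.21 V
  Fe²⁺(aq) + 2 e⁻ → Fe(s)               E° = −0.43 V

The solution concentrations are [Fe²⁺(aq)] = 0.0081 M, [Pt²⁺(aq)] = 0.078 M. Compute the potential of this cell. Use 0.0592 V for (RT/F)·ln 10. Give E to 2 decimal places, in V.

+1.67 V

The Pt²⁺/Pt couple has the more positive E°, so it is the cathode; Fe²⁺/Fe is the anode.
E°cell = +1.21 − (−0.43) = +1.64 V, with n = 2 electrons transferred.
Balancing gives Pt²⁺(aq) + Fe(s) → Pt(s) + Fe²⁺(aq); hence Q = [Fe²⁺(aq)] / [Pt²⁺(aq)] = 0.104 (log Q = −0.984).
Applying E = E° − (RT ln10/nF)·log Q gives +1.64 − (0.0592/2)(−0.984) = +1.67 V.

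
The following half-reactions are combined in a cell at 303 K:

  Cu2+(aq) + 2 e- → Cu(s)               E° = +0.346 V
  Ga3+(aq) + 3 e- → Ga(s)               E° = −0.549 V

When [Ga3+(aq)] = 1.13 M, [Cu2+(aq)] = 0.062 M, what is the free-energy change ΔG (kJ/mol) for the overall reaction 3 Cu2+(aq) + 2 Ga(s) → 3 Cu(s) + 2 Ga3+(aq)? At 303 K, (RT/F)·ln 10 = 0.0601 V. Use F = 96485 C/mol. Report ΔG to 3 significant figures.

With Cu²⁺/Cu reduced at the cathode, E°cell = +0.346 − (−0.549) = +0.895 V and n = 6.
Q = [Ga3+(aq)]^2 / [Cu2+(aq)]^3 = 5.36×10^3, so log Q = 3.729 and E = +0.895 − (0.0601/6)(3.729) = +0.8576 V.
ΔG = −nFE = −(6)(96485)(+0.8576) J/mol = −496 kJ/mol.

−496 kJ/mol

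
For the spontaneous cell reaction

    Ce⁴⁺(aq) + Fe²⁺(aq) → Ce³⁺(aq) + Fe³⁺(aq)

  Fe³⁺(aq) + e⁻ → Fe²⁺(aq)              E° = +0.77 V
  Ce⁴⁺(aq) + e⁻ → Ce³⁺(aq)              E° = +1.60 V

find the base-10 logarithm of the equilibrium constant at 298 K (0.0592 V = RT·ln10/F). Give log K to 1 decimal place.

The Ce⁴⁺/Ce³⁺ couple is reduced (cathode); E°cell = +1.60 − (+0.77) = +0.83 V with n = 1.
At equilibrium E = 0, so log K = nE°cell / 0.0592 = (1)(+0.83) / 0.0592 = 14.0.

log K = 14.0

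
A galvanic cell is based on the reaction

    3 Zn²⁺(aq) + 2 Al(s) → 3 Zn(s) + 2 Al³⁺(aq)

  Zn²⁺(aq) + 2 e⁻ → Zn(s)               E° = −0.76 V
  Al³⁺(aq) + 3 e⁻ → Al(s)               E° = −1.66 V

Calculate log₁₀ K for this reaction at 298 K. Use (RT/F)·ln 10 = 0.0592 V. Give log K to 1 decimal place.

The Zn²⁺/Zn couple is reduced (cathode); E°cell = −0.76 − (−1.66) = +0.90 V with n = 6.
At equilibrium E = 0, so log K = nE°cell / 0.0592 = (6)(+0.90) / 0.0592 = 91.2.

log K = 91.2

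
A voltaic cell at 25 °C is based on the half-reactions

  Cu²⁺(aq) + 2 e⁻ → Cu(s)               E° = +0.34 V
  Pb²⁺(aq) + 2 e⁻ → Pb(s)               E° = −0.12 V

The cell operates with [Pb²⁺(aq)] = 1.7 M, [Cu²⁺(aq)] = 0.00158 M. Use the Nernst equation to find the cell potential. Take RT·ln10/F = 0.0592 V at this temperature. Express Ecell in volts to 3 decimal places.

+0.370 V

Since E°(Cu²⁺/Cu) > E°(Pb²⁺/Pb), Cu²⁺/Cu serves as the cathode.
The standard potential is +0.34 − (−0.12) = +0.46 V and the balanced reaction transfers n = 2 electrons.
The balanced reaction is Cu²⁺(aq) + Pb(s) → Cu(s) + Pb²⁺(aq), so Q = [Pb²⁺(aq)] / [Cu²⁺(aq)] = 1.08×10^3 and log Q = 3.032.
Applying E = E° − (RT ln10/nF)·log Q gives +0.46 − (0.0592/2)(3.032) = +0.370 V.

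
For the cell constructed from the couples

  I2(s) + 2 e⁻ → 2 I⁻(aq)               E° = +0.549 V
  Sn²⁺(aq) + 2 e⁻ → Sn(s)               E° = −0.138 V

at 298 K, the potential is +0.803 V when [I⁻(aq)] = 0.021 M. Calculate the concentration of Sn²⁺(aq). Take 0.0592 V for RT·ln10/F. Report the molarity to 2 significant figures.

The I₂/I⁻ couple has the larger reduction potential, so it is the cathode: E°cell = +0.549 − (−0.138) = +0.687 V and n = 2.
From the Nernst equation, log Q = n(E° − E)/0.0592 = 2·(+0.687 − (+0.803))/0.0592 = −3.919.
The balanced reaction is I2(s) + Sn(s) → 2 I⁻(aq) + Sn²⁺(aq), so Q = [I⁻(aq)]^2·[Sn²⁺(aq)].
Solving for the unknown gives log [Sn²⁺(aq)] = −0.563, so [Sn²⁺(aq)] ≈ 0.27 M.

0.27 M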